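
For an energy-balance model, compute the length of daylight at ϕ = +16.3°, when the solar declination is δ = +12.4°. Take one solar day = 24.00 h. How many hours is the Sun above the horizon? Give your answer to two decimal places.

cos h₀ = −tan ϕ · tan δ = −tan(+16.3°) × tan(+12.400°) = -0.0643, so h₀ = 1.6351 rad = 93.69°.
Daylight = 2h₀/(2π) × 24.00 h = (1.6351/π) × 24.00 = 12.49 h.

12.49 h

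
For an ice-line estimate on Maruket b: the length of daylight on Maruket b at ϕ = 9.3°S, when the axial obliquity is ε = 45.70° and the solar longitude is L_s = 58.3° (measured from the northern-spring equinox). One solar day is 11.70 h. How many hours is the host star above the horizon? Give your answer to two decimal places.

5.38 h

Solar declination: sin δ = sin ε · sin L_s = sin 45.70° × sin 58.3° = 0.60892, so δ = +37.511°.
cos h₀ = −tan ϕ · tan δ = −tan(-9.3°) × tan(+37.511°) = 0.1257, so h₀ = 1.4448 rad = 82.78°.
Daylight = 2h₀/(2π) × 11.70 h = (1.4448/π) × 11.70 = 5.38 h.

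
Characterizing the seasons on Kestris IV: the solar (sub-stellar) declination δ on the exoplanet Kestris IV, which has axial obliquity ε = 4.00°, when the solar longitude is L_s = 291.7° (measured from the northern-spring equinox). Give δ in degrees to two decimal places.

δ = -3.72°

sin δ = sin ε · sin L_s = sin 4.00° × sin 291.7° = -0.064813.
δ = arcsin(-0.064813) = -3.72°.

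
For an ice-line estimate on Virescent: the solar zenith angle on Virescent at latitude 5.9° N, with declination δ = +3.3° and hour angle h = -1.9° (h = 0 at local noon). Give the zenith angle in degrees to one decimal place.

cos θ_z = sin ϕ sin δ + cos ϕ cos δ cos h = 0.005917 + 0.992507 = 0.998424.
θ_z = arccos(0.998424) = 3.2°.

θ_z = 3.2°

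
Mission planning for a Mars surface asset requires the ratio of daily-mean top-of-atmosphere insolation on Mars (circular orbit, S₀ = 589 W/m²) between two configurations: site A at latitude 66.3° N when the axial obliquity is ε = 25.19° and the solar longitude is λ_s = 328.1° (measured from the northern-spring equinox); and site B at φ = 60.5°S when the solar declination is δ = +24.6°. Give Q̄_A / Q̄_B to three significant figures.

— Configuration A (φ=+66.3°):
Solar declination: sin δ = sin ε · sin λ_s = sin 25.19° × sin 328.1° = -0.22491, so δ = -12.998°.
cos H₀ = −tan(+66.3°) tan(-12.998°) = 0.5258, H₀ = 1.0171 rad.
Bracket: H₀ sin φ sin δ + cos φ cos δ sin H₀ = 1.0171×0.91566×-0.22491 + 0.40195×0.97438×0.85058 = -0.209463 + 0.333131 = 0.123668.
Q̄ = (S₀/π) × [bracket] = (589/π) × 0.123668 = 23.186 W/m².
— Configuration B (φ=-60.5°):
cos H₀ = −tan(-60.5°) tan(+24.600°) = 0.8092, H₀ = 0.6280 rad.
Bracket: H₀ sin φ sin δ + cos φ cos δ sin H₀ = 0.6280×-0.87036×0.41628 + 0.49242×0.90924×0.58750 = -0.227533 + 0.263040 = 0.035507.
Q̄ = (S₀/π) × [bracket] = (589/π) × 0.035507 = 6.6570 W/m².
Ratio Q̄_A / Q̄_B = 23.186 / 6.6570 = 3.483.

Q̄_A / Q̄_B ≈ 3.48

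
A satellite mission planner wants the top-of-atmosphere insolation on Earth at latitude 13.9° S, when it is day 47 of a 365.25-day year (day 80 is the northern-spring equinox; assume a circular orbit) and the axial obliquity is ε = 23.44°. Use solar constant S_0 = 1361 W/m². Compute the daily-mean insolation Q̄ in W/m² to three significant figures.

Solar longitude: L_s = 360° × (47 − 80)/365.25 = -32.526°, i.e. -32.526° + 360° = 327.474°.
sin δ = sin 23.44° × sin 327.474° = -0.21388, so δ = -12.350°.
cos h₀ = −tan(-13.9°) tan(-12.350°) = -0.0542, h₀ = 1.6250 rad.
Bracket: h₀ sin ϕ sin δ + cos ϕ cos δ sin h₀ = 1.6250×-0.24023×-0.21388 + 0.97072×0.97686×0.99853 = 0.083493 + 0.946864 = 1.030357.
Q̄ = (S_0/π) × [bracket] = (1361/π) × 1.030357 = 446.4 W/m².

Q̄ ≈ 446 W/m²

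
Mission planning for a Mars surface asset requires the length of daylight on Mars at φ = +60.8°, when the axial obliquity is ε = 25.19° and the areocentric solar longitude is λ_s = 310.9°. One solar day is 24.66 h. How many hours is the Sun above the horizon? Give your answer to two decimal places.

sin δ = sin 25.19° × sin 310.9° = -0.32171, so δ = -18.766°.
cos H₀ = −tan φ · tan δ = −tan(+60.8°) × tan(-18.766°) = 0.6079, so H₀ = 0.9173 rad = 52.56°.
Daylight = 2H₀/(2π) × 24.66 h = (0.9173/π) × 24.66 = 7.20 h.

7.20 h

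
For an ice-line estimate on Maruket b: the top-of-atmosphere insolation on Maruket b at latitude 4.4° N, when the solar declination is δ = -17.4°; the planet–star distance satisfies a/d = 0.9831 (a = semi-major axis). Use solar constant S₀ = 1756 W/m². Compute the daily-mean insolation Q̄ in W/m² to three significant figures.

Q̄ ≈ 495 W/m²

cos H₀ = −tan(+4.4°) tan(-17.400°) = 0.0241, H₀ = 1.5467 rad.
Bracket: H₀ sin φ sin δ + cos φ cos δ sin H₀ = 1.5467×0.07672×-0.29904 + 0.99705×0.95424×0.99971 = -0.035485 + 0.951149 = 0.915664.
Inverse-square distance factor (a/d)² = 0.9831² = 0.966486.
Q̄ = (S₀/π) × 0.966486 × [bracket] = (1756/π) × 0.966486 × 0.915664 = 494.7 W/m².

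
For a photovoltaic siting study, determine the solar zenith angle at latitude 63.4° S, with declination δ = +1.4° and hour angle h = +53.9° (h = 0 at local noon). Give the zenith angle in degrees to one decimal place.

θ_z = 76.0°

cos θ_z = sin φ sin δ + cos φ cos δ cos h = -0.021846 + 0.263739 = 0.241893.
θ_z = arccos(0.241893) = 76.0°.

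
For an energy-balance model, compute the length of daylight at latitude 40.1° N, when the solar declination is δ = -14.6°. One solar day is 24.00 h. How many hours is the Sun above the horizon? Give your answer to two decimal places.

10.31 h

cos h₀ = −tan ϕ · tan δ = −tan(+40.1°) × tan(-14.600°) = 0.2193, so h₀ = 1.3497 rad = 77.33°.
Daylight = 2h₀/(2π) × 24.00 h = (1.3497/π) × 24.00 = 10.31 h.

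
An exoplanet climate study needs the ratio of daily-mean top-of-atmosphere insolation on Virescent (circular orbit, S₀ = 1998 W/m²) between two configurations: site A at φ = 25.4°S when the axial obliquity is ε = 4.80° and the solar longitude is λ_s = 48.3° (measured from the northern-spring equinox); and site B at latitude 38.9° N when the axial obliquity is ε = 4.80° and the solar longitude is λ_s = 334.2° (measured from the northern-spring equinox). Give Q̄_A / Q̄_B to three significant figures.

— Configuration A (φ=-25.4°):
Solar declination: sin δ = sin ε · sin λ_s = sin 4.80° × sin 48.3° = 0.06248, so δ = +3.582°.
cos H₀ = −tan(-25.4°) tan(+3.582°) = 0.0297, H₀ = 1.5411 rad.
Bracket: H₀ sin φ sin δ + cos φ cos δ sin H₀ = 1.5411×-0.42894×0.06248 + 0.90334×0.99805×0.99956 = -0.041302 + 0.901182 = 0.859880.
Q̄ = (S₀/π) × [bracket] = (1998/π) × 0.859880 = 546.87 W/m².
— Configuration B (φ=+38.9°):
Solar declination: sin δ = sin ε · sin λ_s = sin 4.80° × sin 334.2° = -0.03642, so δ = -2.087°.
cos H₀ = −tan(+38.9°) tan(-2.087°) = 0.0294, H₀ = 1.5414 rad.
Bracket: H₀ sin φ sin δ + cos φ cos δ sin H₀ = 1.5414×0.62796×-0.03642 + 0.77824×0.99934×0.99957 = -0.035252 + 0.777392 = 0.742140.
Q̄ = (S₀/π) × [bracket] = (1998/π) × 0.742140 = 471.99 W/m².
Ratio Q̄_A / Q̄_B = 546.87 / 471.99 = 1.159.

Q̄_A / Q̄_B ≈ 1.16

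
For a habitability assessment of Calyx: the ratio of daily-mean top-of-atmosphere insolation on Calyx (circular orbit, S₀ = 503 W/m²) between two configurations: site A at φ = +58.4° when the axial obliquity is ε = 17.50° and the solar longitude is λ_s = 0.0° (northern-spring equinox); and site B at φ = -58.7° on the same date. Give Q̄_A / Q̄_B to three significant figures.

Q̄_A / Q̄_B ≈ 1.01

— Configuration A (φ=+58.4°):
Solar declination: sin δ = sin ε · sin λ_s = sin 17.50° × sin 0.0° = 0.00000, so δ = +0.000°.
cos H₀ = −tan(+58.4°) tan(+0.000°) = -0.0000, H₀ = 1.5708 rad.
Bracket: H₀ sin φ sin δ + cos φ cos δ sin H₀ = 1.5708×0.85173×0.00000 + 0.52399×1.00000×1.00000 = 0.000000 + 0.523990 = 0.523990.
Q̄ = (S₀/π) × [bracket] = (503/π) × 0.523990 = 83.896 W/m².
— Configuration B (φ=-58.7°):
cos H₀ = −tan(-58.7°) tan(+0.000°) = 0.0000, H₀ = 1.5708 rad.
Bracket: H₀ sin φ sin δ + cos φ cos δ sin H₀ = 1.5708×-0.85446×0.00000 + 0.51952×1.00000×1.00000 = -0.000000 + 0.519520 = 0.519520.
Q̄ = (S₀/π) × [bracket] = (503/π) × 0.519520 = 83.180 W/m².
Ratio Q̄_A / Q̄_B = 83.896 / 83.180 = 1.009.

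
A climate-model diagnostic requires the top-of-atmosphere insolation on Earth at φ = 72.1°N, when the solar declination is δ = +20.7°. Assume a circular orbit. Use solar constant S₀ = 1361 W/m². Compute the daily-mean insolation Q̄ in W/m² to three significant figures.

Q̄ ≈ 458 W/m²

cos H₀ = −tan(+72.1°) tan(+20.700°) = -1.1699 ≤ −1 ⇒ polar day, H₀ = π.
Bracket: H₀ sin φ sin δ + cos φ cos δ sin H₀ = 3.1416×0.95159×0.35347 + 0.30736×0.93544×0.00000 = 1.056704 + 0.000000 = 1.056704.
Q̄ = (S₀/π) × [bracket] = (1361/π) × 1.056704 = 457.8 W/m².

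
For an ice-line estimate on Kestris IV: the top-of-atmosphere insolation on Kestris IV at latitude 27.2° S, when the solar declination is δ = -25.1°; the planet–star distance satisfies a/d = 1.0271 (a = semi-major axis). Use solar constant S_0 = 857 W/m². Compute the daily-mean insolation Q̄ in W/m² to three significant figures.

cos h₀ = −tan(-27.2°) tan(-25.100°) = -0.2407, h₀ = 1.8139 rad.
Bracket: h₀ sin ϕ sin δ + cos ϕ cos δ sin h₀ = 1.8139×-0.45710×-0.42420 + 0.88942×0.90557×0.97059 = 0.351719 + 0.781744 = 1.133463.
Inverse-square distance factor (a/d)² = 1.0271² = 1.054934.
Q̄ = (S_0/π) × 1.054934 × [bracket] = (857/π) × 1.054934 × 1.133463 = 326.2 W/m².

Q̄ ≈ 326 W/m²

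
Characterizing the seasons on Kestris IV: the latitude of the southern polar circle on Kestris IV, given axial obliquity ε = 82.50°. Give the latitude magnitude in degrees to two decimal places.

7.50°

The polar circle is the lowest latitude that experiences at least one full rotation of continuous darkness at the northern-summer solstice; it lies at |ϕ| = 90° − ε = 90° − 82.50° = 7.50°.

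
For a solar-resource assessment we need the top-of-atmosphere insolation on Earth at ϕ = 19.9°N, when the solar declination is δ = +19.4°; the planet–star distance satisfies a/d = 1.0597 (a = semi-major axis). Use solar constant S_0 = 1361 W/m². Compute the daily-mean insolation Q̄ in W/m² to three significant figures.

cos h₀ = −tan(+19.9°) tan(+19.400°) = -0.1275, h₀ = 1.6986 rad.
Bracket: h₀ sin ϕ sin δ + cos ϕ cos δ sin h₀ = 1.6986×0.34038×0.33216 + 0.94029×0.94322×0.99184 = 0.192045 + 0.879663 = 1.071708.
Inverse-square distance factor (a/d)² = 1.0597² = 1.122964.
Q̄ = (S_0/π) × 1.122964 × [bracket] = (1361/π) × 1.122964 × 1.071708 = 521.4 W/m².

Q̄ ≈ 521 W/m²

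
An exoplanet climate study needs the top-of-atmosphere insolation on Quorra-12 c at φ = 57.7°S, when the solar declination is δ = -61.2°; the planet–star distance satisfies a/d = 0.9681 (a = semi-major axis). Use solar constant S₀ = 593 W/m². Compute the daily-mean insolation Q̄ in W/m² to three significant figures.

Q̄ ≈ 412 W/m²

cos H₀ = −tan(-57.7°) tan(-61.200°) = -2.8774 ≤ −1 ⇒ polar day, H₀ = π.
Bracket: H₀ sin φ sin δ + cos φ cos δ sin H₀ = 3.1416×-0.84526×-0.87631 + 0.53435×0.48175×0.00000 = 2.327014 + 0.000000 = 2.327014.
Inverse-square distance factor (a/d)² = 0.9681² = 0.937218.
Q̄ = (S₀/π) × 0.937218 × [bracket] = (593/π) × 0.937218 × 2.327014 = 411.7 W/m².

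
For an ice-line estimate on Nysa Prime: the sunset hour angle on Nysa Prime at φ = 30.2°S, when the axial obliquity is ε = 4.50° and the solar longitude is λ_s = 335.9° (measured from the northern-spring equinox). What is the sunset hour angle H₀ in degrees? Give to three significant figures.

Solar declination: sin δ = sin ε · sin λ_s = sin 4.50° × sin 335.9° = -0.03204, so δ = -1.836°.
cos H₀ = −tan φ · tan δ = −tan(-30.2°) × tan(-1.836°) = -0.0187, so H₀ = 1.5895 rad = 91.07°.

H₀ = 91.1°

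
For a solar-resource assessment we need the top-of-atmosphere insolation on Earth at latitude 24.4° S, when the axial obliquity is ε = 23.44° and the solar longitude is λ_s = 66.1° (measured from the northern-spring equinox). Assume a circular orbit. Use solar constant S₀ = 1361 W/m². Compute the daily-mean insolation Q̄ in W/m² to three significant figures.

Solar declination: sin δ = sin ε · sin λ_s = sin 23.44° × sin 66.1° = 0.36368, so δ = +21.326°.
cos H₀ = −tan(-24.4°) tan(+21.326°) = 0.1771, H₀ = 1.3928 rad.
Bracket: H₀ sin φ sin δ + cos φ cos δ sin H₀ = 1.3928×-0.41310×0.36368 + 0.91068×0.93152×0.98419 = -0.209249 + 0.834905 = 0.625656.
Q̄ = (S₀/π) × [bracket] = (1361/π) × 0.625656 = 271.0 W/m².

Q̄ ≈ 271 W/m²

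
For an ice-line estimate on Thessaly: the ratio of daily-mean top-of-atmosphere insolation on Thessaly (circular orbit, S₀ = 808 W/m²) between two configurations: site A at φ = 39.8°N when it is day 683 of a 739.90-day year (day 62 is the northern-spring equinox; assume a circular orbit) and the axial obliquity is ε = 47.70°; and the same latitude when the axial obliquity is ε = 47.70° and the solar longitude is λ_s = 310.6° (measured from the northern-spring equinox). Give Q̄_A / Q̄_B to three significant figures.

— Configuration A (φ=+39.8°):
Solar longitude: λ_s = 360° × (683 − 62)/739.90 = 302.149°.
sin δ = sin 47.70° × sin 302.149° = -0.62622, so δ = -38.772°.
cos H₀ = −tan(+39.8°) tan(-38.772°) = 0.6692, H₀ = 0.8376 rad.
Bracket: H₀ sin φ sin δ + cos φ cos δ sin H₀ = 0.8376×0.64011×-0.62622 + 0.76828×0.77964×0.74307 = -0.335752 + 0.445085 = 0.109333.
Q̄ = (S₀/π) × [bracket] = (808/π) × 0.109333 = 28.120 W/m².
— Configuration B (φ=+39.8°):
Solar declination: sin δ = sin ε · sin λ_s = sin 47.70° × sin 310.6° = -0.56158, so δ = -34.165°.
cos H₀ = −tan(+39.8°) tan(-34.165°) = 0.5655, H₀ = 0.9698 rad.
Bracket: H₀ sin φ sin δ + cos φ cos δ sin H₀ = 0.9698×0.64011×-0.56158 + 0.76828×0.82742×0.82476 = -0.348617 + 0.524292 = 0.175675.
Q̄ = (S₀/π) × [bracket] = (808/π) × 0.175675 = 45.183 W/m².
Ratio Q̄_A / Q̄_B = 28.120 / 45.183 = 0.6224.

Q̄_A / Q̄_B ≈ 0.622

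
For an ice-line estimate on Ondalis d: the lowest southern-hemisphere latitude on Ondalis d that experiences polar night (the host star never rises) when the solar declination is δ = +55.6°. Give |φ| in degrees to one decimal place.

Polar night requires cos H₀ = −tan φ tan δ ≥ 1, i.e. tan φ tan δ ≤ −1.
The boundary is |tan φ| · |tan δ| = 1, so |φ| = 90° − |δ| = 90° − 55.6° = 34.4° in the southern hemisphere.

|φ| = 34.4°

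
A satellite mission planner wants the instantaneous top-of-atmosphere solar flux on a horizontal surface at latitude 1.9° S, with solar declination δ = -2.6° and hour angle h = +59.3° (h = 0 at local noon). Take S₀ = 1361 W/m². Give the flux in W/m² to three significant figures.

696 W/m²

cos θ_z = sin φ sin δ + cos φ cos δ cos h = 0.001504 + 0.509737 = 0.511241.
Flux = S₀ · cos θ_z = 1361 × 0.511241 = 695.8 W/m².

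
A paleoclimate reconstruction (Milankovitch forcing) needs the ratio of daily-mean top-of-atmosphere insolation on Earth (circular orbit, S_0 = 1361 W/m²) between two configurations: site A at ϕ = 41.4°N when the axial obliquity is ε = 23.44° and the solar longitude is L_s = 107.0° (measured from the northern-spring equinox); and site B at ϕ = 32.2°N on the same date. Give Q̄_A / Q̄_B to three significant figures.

— Configuration A (ϕ=+41.4°):
Solar declination: sin δ = sin ε · sin L_s = sin 23.44° × sin 107.0° = 0.38041, so δ = +22.359°.
cos h₀ = −tan(+41.4°) tan(+22.359°) = -0.3626, h₀ = 1.9419 rad.
Bracket: h₀ sin ϕ sin δ + cos ϕ cos δ sin h₀ = 1.9419×0.66131×0.38041 + 0.75011×0.92482×0.93193 = 0.488522 + 0.646495 = 1.135017.
Q̄ = (S_0/π) × [bracket] = (1361/π) × 1.135017 = 491.71 W/m².
— Configuration B (ϕ=+32.2°):
cos h₀ = −tan(+32.2°) tan(+22.359°) = -0.2590, h₀ = 1.8328 rad.
Bracket: h₀ sin ϕ sin δ + cos ϕ cos δ sin h₀ = 1.8328×0.53288×0.38041 + 0.84619×0.92482×0.96587 = 0.371532 + 0.755864 = 1.127396.
Q̄ = (S_0/π) × [bracket] = (1361/π) × 1.127396 = 488.41 W/m².
Ratio Q̄_A / Q̄_B = 491.71 / 488.41 = 1.007.

Q̄_A / Q̄_B ≈ 1.01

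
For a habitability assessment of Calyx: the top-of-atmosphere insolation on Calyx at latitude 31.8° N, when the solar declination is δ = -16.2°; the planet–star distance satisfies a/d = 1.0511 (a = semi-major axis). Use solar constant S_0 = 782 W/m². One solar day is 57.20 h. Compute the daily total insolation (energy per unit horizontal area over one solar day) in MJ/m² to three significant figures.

cos h₀ = −tan(+31.8°) tan(-16.200°) = 0.1801, h₀ = 1.3897 rad.
Bracket: h₀ sin ϕ sin δ + cos ϕ cos δ sin h₀ = 1.3897×0.52696×-0.27899 + 0.84989×0.96029×0.98364 = -0.204309 + 0.802789 = 0.598480.
Inverse-square distance factor (a/d)² = 1.0511² = 1.104811.
Q̄ = (S_0/π) × 1.104811 × [bracket] = (782/π) × 1.104811 × 0.598480 = 164.59 W/m².
Daily total = Q̄ × 57.20 h × 3600 s/h = 164.59 × 57.20 × 3600 / 10⁶ = 33.89 MJ/m².

33.9 MJ/m²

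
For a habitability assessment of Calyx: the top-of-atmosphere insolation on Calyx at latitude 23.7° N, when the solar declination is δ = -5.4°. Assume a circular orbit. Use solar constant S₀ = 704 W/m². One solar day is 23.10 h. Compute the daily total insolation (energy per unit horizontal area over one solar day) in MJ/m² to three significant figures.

cos H₀ = −tan(+23.7°) tan(-5.400°) = 0.0415, H₀ = 1.5293 rad.
Bracket: H₀ sin φ sin δ + cos φ cos δ sin H₀ = 1.5293×0.40195×-0.09411 + 0.91566×0.99556×0.99914 = -0.057850 + 0.910810 = 0.852960.
Q̄ = (S₀/π) × [bracket] = (704/π) × 0.852960 = 191.14 W/m².
Daily total = Q̄ × 23.10 h × 3600 s/h = 191.14 × 23.10 × 3600 / 10⁶ = 15.90 MJ/m².

15.9 MJ/m²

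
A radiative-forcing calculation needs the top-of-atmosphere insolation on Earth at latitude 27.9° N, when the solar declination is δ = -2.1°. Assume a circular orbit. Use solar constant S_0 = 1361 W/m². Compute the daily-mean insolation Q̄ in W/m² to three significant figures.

Q̄ ≈ 371 W/m²

cos h₀ = −tan(+27.9°) tan(-2.100°) = 0.0194, h₀ = 1.5514 rad.
Bracket: h₀ sin ϕ sin δ + cos ϕ cos δ sin h₀ = 1.5514×0.46793×-0.03664 + 0.88377×0.99933×0.99981 = -0.026599 + 0.883010 = 0.856411.
Q̄ = (S_0/π) × [bracket] = (1361/π) × 0.856411 = 371.0 W/m².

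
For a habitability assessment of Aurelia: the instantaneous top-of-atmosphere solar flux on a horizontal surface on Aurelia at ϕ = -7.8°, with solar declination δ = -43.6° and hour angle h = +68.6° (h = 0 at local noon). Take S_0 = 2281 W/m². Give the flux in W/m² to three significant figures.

811 W/m²

cos θ_z = sin ϕ sin δ + cos ϕ cos δ cos h = 0.093592 + 0.261789 = 0.355381.
Flux = S_0 · cos θ_z = 2281 × 0.355381 = 810.6 W/m².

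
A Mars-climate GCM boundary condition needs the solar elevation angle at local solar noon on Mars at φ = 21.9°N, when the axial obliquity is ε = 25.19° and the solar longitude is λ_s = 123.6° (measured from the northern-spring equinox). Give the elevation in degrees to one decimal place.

Solar declination: sin δ = sin ε · sin λ_s = sin 25.19° × sin 123.6° = 0.35451, so δ = +20.763°.
At local noon the hour angle is zero, so the zenith angle equals |φ − δ| = |+21.9° − (+20.763°)| = 1.137°.
Elevation = 90° − 1.137° = 88.9°.

88.9°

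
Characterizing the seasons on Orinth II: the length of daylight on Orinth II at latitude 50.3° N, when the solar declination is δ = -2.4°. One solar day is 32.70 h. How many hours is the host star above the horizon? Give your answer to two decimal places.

cos h₀ = −tan ϕ · tan δ = −tan(+50.3°) × tan(-2.400°) = 0.0505, so h₀ = 1.5203 rad = 87.11°.
Daylight = 2h₀/(2π) × 32.70 h = (1.5203/π) × 32.70 = 15.82 h.

15.82 h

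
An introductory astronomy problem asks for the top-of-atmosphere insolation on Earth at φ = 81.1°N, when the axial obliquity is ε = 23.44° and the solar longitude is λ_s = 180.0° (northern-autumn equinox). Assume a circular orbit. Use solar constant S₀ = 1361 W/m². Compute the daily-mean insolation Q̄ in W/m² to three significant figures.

Solar declination: sin δ = sin ε · sin λ_s = sin 23.44° × sin 180.0° = 0.00000, so δ = +0.000°.
cos H₀ = −tan(+81.1°) tan(+0.000°) = -0.0000, H₀ = 1.5708 rad.
Bracket: H₀ sin φ sin δ + cos φ cos δ sin H₀ = 1.5708×0.98796×0.00000 + 0.15471×1.00000×1.00000 = 0.000000 + 0.154710 = 0.154710.
Q̄ = (S₀/π) × [bracket] = (1361/π) × 0.154710 = 67.02 W/m².

Q̄ ≈ 67.0 W/m²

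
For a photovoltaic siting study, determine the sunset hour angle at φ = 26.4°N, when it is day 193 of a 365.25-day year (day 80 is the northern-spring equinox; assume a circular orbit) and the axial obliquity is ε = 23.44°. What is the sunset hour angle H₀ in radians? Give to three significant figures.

Solar longitude: λ_s = 360° × (193 − 80)/365.25 = 111.376°.
sin δ = sin 23.44° × sin 111.376° = 0.37042, so δ = +21.742°.
cos H₀ = −tan φ · tan δ = −tan(+26.4°) × tan(+21.742°) = -0.1980, so H₀ = 1.7701 rad = 101.42°.

H₀ = 1.77 rad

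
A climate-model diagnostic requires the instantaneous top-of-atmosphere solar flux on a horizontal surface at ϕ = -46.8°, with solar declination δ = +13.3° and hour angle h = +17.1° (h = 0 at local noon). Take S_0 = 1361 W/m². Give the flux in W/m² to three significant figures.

638 W/m²

cos θ_z = sin ϕ sin δ + cos ϕ cos δ cos h = -0.167699 + 0.636737 = 0.469038.
Flux = S_0 · cos θ_z = 1361 × 0.469038 = 638.4 W/m².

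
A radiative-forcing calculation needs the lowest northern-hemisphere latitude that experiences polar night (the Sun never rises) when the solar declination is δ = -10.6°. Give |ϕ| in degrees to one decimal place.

|ϕ| = 79.4°

Polar night requires cos h₀ = −tan ϕ tan δ ≥ 1, i.e. tan ϕ tan δ ≤ −1.
The boundary is |tan ϕ| · |tan δ| = 1, so |ϕ| = 90° − |δ| = 90° − 10.6° = 79.4° in the northern hemisphere.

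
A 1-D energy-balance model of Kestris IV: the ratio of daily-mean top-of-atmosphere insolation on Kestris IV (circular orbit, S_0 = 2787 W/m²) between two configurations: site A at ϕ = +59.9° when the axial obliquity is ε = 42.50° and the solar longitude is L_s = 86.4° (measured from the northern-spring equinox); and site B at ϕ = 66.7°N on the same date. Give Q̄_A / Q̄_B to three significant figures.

— Configuration A (ϕ=+59.9°):
Solar declination: sin δ = sin ε · sin L_s = sin 42.50° × sin 86.4° = 0.67426, so δ = +42.396°.
cos h₀ = −tan(+59.9°) tan(+42.396°) = -1.5750 ≤ −1 ⇒ polar day, h₀ = π.
Bracket: h₀ sin ϕ sin δ + cos ϕ cos δ sin h₀ = 3.1416×0.86515×0.67426 + 0.50151×0.73850×0.00000 = 1.832609 + 0.000000 = 1.832609.
Q̄ = (S_0/π) × [bracket] = (2787/π) × 1.832609 = 1625.8 W/m².
— Configuration B (ϕ=+66.7°):
cos h₀ = −tan(+66.7°) tan(+42.396°) = -2.1200 ≤ −1 ⇒ polar day, h₀ = π.
Bracket: h₀ sin ϕ sin δ + cos ϕ cos δ sin h₀ = 3.1416×0.91845×0.67426 + 0.39555×0.73850×0.00000 = 1.945512 + 0.000000 = 1.945512.
Q̄ = (S_0/π) × [bracket] = (2787/π) × 1.945512 = 1725.9 W/m².
Ratio Q̄_A / Q̄_B = 1625.8 / 1725.9 = 0.9420.

Q̄_A / Q̄_B ≈ 0.942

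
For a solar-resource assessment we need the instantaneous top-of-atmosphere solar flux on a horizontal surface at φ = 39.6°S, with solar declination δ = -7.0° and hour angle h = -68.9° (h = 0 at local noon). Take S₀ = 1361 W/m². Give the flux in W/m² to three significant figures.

cos θ_z = sin φ sin δ + cos φ cos δ cos h = 0.077682 + 0.275315 = 0.352997.
Flux = S₀ · cos θ_z = 1361 × 0.352997 = 480.4 W/m².

480 W/m²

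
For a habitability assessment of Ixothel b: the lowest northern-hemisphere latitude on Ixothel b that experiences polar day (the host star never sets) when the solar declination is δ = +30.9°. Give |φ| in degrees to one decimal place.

Polar day requires cos H₀ = −tan φ tan δ ≤ −1, i.e. tan φ tan δ ≥ 1.
The boundary is |tan φ| · |tan δ| = 1, so |φ| = 90° − |δ| = 90° − 30.9° = 59.1° in the northern hemisphere.

|φ| = 59.1°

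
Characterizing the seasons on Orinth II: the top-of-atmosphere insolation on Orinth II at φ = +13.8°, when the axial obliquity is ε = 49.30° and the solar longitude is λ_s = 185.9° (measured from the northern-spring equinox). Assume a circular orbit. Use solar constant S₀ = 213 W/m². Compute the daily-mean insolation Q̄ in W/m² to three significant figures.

Solar declination: sin δ = sin ε · sin λ_s = sin 49.30° × sin 185.9° = -0.07793, so δ = -4.470°.
cos H₀ = −tan(+13.8°) tan(-4.470°) = 0.0192, H₀ = 1.5516 rad.
Bracket: H₀ sin φ sin δ + cos φ cos δ sin H₀ = 1.5516×0.23853×-0.07793 + 0.97113×0.99696×0.99982 = -0.028842 + 0.968003 = 0.939161.
Q̄ = (S₀/π) × [bracket] = (213/π) × 0.939161 = 63.68 W/m².

Q̄ ≈ 63.7 W/m²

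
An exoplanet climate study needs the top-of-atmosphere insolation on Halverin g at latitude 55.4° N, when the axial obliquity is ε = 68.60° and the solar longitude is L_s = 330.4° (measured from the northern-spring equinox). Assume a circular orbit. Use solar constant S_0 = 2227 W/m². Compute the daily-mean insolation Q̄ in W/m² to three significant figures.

Q̄ ≈ 42.5 W/m²

Solar declination: sin δ = sin ε · sin L_s = sin 68.60° × sin 330.4° = -0.45989, so δ = -27.380°.
cos h₀ = −tan(+55.4°) tan(-27.380°) = 0.7507, h₀ = 0.7216 rad.
Bracket: h₀ sin ϕ sin δ + cos ϕ cos δ sin h₀ = 0.7216×0.82314×-0.45989 + 0.56784×0.88798×0.66059 = -0.273164 + 0.333090 = 0.059926.
Q̄ = (S_0/π) × [bracket] = (2227/π) × 0.059926 = 42.48 W/m².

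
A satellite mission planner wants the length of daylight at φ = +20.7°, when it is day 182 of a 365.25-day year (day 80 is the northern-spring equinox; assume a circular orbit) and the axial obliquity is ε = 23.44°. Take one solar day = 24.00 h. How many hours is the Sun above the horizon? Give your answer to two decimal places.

13.23 h

Solar longitude: λ_s = 360° × (182 − 80)/365.25 = 100.534°.
sin δ = sin 23.44° × sin 100.534° = 0.39108, so δ = +23.022°.
cos H₀ = −tan φ · tan δ = −tan(+20.7°) × tan(+23.022°) = -0.1606, so H₀ = 1.7321 rad = 99.24°.
Daylight = 2H₀/(2π) × 24.00 h = (1.7321/π) × 24.00 = 13.23 h.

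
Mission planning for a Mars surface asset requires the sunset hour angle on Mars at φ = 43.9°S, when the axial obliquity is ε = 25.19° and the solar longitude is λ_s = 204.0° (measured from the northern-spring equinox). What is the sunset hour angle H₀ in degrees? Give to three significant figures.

Solar declination: sin δ = sin ε · sin λ_s = sin 25.19° × sin 204.0° = -0.17312, so δ = -9.969°.
cos H₀ = −tan φ · tan δ = −tan(-43.9°) × tan(-9.969°) = -0.1691, so H₀ = 1.7408 rad = 99.74°.

H₀ = 99.7°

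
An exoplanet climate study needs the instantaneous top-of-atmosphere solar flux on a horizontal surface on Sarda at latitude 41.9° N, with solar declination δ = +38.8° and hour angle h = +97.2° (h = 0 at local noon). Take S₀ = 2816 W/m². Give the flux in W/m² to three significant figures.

974 W/m²

cos θ_z = sin φ sin δ + cos φ cos δ cos h = 0.418466 + -0.072702 = 0.345764.
Flux = S₀ · cos θ_z = 2816 × 0.345764 = 973.7 W/m².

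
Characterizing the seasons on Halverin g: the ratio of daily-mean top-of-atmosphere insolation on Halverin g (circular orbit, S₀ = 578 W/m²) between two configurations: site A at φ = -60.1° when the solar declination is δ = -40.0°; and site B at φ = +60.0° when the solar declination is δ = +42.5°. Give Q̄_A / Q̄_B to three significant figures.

— Configuration A (φ=-60.1°):
cos H₀ = −tan(-60.1°) tan(-40.000°) = -1.4592 ≤ −1 ⇒ polar day, H₀ = π.
Bracket: H₀ sin φ sin δ + cos φ cos δ sin H₀ = 3.1416×-0.86690×-0.64279 + 0.49849×0.76604×0.00000 = 1.750608 + 0.000000 = 1.750608.
Q̄ = (S₀/π) × [bracket] = (578/π) × 1.750608 = 322.08 W/m².
— Configuration B (φ=+60.0°):
cos H₀ = −tan(+60.0°) tan(+42.500°) = -1.5871 ≤ −1 ⇒ polar day, H₀ = π.
Bracket: H₀ sin φ sin δ + cos φ cos δ sin H₀ = 3.1416×0.86603×0.67559 + 0.50000×0.73728×0.00000 = 1.838091 + 0.000000 = 1.838091.
Q̄ = (S₀/π) × [bracket] = (578/π) × 1.838091 = 338.18 W/m².
Ratio Q̄_A / Q̄_B = 322.08 / 338.18 = 0.9524.

Q̄_A / Q̄_B ≈ 0.952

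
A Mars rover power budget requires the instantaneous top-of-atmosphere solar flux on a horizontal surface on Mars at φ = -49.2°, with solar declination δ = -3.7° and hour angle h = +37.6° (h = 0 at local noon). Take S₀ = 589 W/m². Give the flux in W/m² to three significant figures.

333 W/m²

cos θ_z = sin φ sin δ + cos φ cos δ cos h = 0.048851 + 0.516619 = 0.565470.
Flux = S₀ · cos θ_z = 589 × 0.565470 = 333.1 W/m².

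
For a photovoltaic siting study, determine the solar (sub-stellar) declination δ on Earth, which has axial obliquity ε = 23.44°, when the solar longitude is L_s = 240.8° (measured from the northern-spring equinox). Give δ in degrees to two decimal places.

sin δ = sin ε · sin L_s = sin 23.44° × sin 240.8° = -0.347238.
δ = arcsin(-0.347238) = -20.32°.

δ = -20.32°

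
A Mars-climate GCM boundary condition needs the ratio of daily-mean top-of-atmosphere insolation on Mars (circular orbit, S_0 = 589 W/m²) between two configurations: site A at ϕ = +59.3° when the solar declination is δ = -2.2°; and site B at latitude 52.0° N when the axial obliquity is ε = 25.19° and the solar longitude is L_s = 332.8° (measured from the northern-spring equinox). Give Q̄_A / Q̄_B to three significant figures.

— Configuration A (ϕ=+59.3°):
cos h₀ = −tan(+59.3°) tan(-2.200°) = 0.0647, h₀ = 1.5061 rad.
Bracket: h₀ sin ϕ sin δ + cos ϕ cos δ sin h₀ = 1.5061×0.85985×-0.03839 + 0.51054×0.99926×0.99790 = -0.049716 + 0.509091 = 0.459375.
Q̄ = (S_0/π) × [bracket] = (589/π) × 0.459375 = 86.126 W/m².
— Configuration B (ϕ=+52.0°):
Solar declination: sin δ = sin ε · sin L_s = sin 25.19° × sin 332.8° = -0.19455, so δ = -11.218°.
cos h₀ = −tan(+52.0°) tan(-11.218°) = 0.2539, h₀ = 1.3141 rad.
Bracket: h₀ sin ϕ sin δ + cos ϕ cos δ sin h₀ = 1.3141×0.78801×-0.19455 + 0.61566×0.98089×0.96724 = -0.201461 + 0.584111 = 0.382650.
Q̄ = (S_0/π) × [bracket] = (589/π) × 0.382650 = 71.741 W/m².
Ratio Q̄_A / Q̄_B = 86.126 / 71.741 = 1.201.

Q̄_A / Q̄_B ≈ 1.20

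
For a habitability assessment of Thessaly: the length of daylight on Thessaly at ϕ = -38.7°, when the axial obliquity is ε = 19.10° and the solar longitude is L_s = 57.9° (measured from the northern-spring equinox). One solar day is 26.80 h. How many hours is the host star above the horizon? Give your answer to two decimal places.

Solar declination: sin δ = sin ε · sin L_s = sin 19.10° × sin 57.9° = 0.27719, so δ = +16.093°.
cos h₀ = −tan ϕ · tan δ = −tan(-38.7°) × tan(+16.093°) = 0.2311, so h₀ = 1.3376 rad = 76.64°.
Daylight = 2h₀/(2π) × 26.80 h = (1.3376/π) × 26.80 = 11.41 h.

11.41 h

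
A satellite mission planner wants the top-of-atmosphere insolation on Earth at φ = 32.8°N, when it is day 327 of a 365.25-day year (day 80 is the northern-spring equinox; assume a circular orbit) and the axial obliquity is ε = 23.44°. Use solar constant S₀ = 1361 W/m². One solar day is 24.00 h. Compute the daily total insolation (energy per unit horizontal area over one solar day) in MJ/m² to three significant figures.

19.0 MJ/m²

Solar longitude: λ_s = 360° × (327 − 80)/365.25 = 243.450°.
sin δ = sin 23.44° × sin 243.450° = -0.35584, so δ = -20.845°.
cos H₀ = −tan(+32.8°) tan(-20.845°) = 0.2454, H₀ = 1.3229 rad.
Bracket: H₀ sin φ sin δ + cos φ cos δ sin H₀ = 1.3229×0.54171×-0.35584 + 0.84057×0.93455×0.96943 = -0.255005 + 0.761540 = 0.506535.
Q̄ = (S₀/π) × [bracket] = (1361/π) × 0.506535 = 219.44 W/m².
Daily total = Q̄ × 24.00 h × 3600 s/h = 219.44 × 24.00 × 3600 / 10⁶ = 18.96 MJ/m².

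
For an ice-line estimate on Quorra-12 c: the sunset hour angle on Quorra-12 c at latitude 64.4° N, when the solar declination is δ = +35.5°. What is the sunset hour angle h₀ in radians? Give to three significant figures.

h₀ = 3.14 rad

Sunrise equation: cos h₀ = −tan ϕ · tan δ = -1.4888 ≤ −1, so the host star never sets (polar day) and h₀ = π.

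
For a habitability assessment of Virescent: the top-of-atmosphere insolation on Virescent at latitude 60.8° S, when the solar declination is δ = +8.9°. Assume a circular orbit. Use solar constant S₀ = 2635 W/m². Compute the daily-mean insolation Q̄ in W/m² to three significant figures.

Q̄ ≈ 242 W/m²

cos H₀ = −tan(-60.8°) tan(+8.900°) = 0.2802, H₀ = 1.2868 rad.
Bracket: H₀ sin φ sin δ + cos φ cos δ sin H₀ = 1.2868×-0.87292×0.15471 + 0.48786×0.98796×0.95994 = -0.173782 + 0.462678 = 0.288896.
Q̄ = (S₀/π) × [bracket] = (2635/π) × 0.288896 = 242.3 W/m².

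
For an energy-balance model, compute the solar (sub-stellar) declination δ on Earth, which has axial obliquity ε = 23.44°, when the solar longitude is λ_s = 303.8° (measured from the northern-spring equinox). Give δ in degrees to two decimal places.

δ = -19.30°

sin δ = sin ε · sin λ_s = sin 23.44° × sin 303.8° = -0.330556.
δ = arcsin(-0.330556) = -19.30°.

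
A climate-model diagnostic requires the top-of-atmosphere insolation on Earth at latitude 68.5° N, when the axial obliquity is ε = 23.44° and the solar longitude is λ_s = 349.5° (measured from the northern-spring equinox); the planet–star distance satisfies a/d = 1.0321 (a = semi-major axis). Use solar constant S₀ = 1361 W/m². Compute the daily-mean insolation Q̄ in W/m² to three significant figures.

Solar declination: sin δ = sin ε · sin λ_s = sin 23.44° × sin 349.5° = -0.07249, so δ = -4.157°.
cos H₀ = −tan(+68.5°) tan(-4.157°) = 0.1845, H₀ = 1.3852 rad.
Bracket: H₀ sin φ sin δ + cos φ cos δ sin H₀ = 1.3852×0.93042×-0.07249 + 0.36650×0.99737×0.98283 = -0.093426 + 0.359260 = 0.265834.
Inverse-square distance factor (a/d)² = 1.0321² = 1.065230.
Q̄ = (S₀/π) × 1.065230 × [bracket] = (1361/π) × 1.065230 × 0.265834 = 122.7 W/m².

Q̄ ≈ 123 W/m²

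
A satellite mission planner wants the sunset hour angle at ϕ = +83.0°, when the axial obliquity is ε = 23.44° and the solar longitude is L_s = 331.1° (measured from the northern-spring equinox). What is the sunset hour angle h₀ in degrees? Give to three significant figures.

h₀ = 0.00°

Solar declination: sin δ = sin ε · sin L_s = sin 23.44° × sin 331.1° = -0.19224, so δ = -11.084°.
cos h₀ = −tan ϕ · tan δ = 1.5955 ≥ 1, so the Sun never rises (polar night) and h₀ = 0.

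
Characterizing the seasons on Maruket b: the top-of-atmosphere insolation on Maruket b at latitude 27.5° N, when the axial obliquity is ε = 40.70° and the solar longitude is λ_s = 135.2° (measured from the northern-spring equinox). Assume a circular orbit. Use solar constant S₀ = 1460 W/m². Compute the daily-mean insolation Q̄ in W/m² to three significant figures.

Q̄ ≈ 534 W/m²

Solar declination: sin δ = sin ε · sin λ_s = sin 40.70° × sin 135.2° = 0.45949, so δ = +27.354°.
cos H₀ = −tan(+27.5°) tan(+27.354°) = -0.2693, H₀ = 1.8435 rad.
Bracket: H₀ sin φ sin δ + cos φ cos δ sin H₀ = 1.8435×0.46175×0.45949 + 0.88701×0.88818×0.96305 = 0.391134 + 0.758714 = 1.149848.
Q̄ = (S₀/π) × [bracket] = (1460/π) × 1.149848 = 534.4 W/m².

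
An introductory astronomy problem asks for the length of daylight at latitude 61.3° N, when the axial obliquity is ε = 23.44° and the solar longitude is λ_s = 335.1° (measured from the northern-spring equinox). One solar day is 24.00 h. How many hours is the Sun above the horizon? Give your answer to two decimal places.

9.59 h

Solar declination: sin δ = sin ε · sin λ_s = sin 23.44° × sin 335.1° = -0.16748, so δ = -9.642°.
cos H₀ = −tan φ · tan δ = −tan(+61.3°) × tan(-9.642°) = 0.3103, so H₀ = 1.2553 rad = 71.92°.
Daylight = 2H₀/(2π) × 24.00 h = (1.2553/π) × 24.00 = 9.59 h.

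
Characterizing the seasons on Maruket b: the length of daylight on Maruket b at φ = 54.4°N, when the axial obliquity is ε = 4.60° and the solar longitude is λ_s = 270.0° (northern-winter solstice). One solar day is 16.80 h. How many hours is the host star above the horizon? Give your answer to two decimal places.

7.80 h

Solar declination: sin δ = sin ε · sin λ_s = sin 4.60° × sin 270.0° = -0.08020, so δ = -4.600°.
cos H₀ = −tan φ · tan δ = −tan(+54.4°) × tan(-4.600°) = 0.1124, so H₀ = 1.4582 rad = 83.55°.
Daylight = 2H₀/(2π) × 16.80 h = (1.4582/π) × 16.80 = 7.80 h.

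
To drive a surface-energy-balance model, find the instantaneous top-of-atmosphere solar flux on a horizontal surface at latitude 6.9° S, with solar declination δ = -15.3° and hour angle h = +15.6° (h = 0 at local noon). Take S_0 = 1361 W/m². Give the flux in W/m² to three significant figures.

cos θ_z = sin ϕ sin δ + cos ϕ cos δ cos h = 0.031701 + 0.922297 = 0.953998.
Flux = S_0 · cos θ_z = 1361 × 0.953998 = 1298 W/m².

1.30e+03 W/m²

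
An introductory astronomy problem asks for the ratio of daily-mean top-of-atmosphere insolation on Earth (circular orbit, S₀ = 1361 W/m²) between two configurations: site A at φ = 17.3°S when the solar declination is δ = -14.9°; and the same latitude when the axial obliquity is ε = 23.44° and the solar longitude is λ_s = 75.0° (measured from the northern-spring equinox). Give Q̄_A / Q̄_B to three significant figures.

Q̄_A / Q̄_B ≈ 1.47

— Configuration A (φ=-17.3°):
cos H₀ = −tan(-17.3°) tan(-14.900°) = -0.0829, H₀ = 1.6538 rad.
Bracket: H₀ sin φ sin δ + cos φ cos δ sin H₀ = 1.6538×-0.29737×-0.25713 + 0.95476×0.96638×0.99656 = 0.126454 + 0.919487 = 1.045941.
Q̄ = (S₀/π) × [bracket] = (1361/π) × 1.045941 = 453.12 W/m².
— Configuration B (φ=-17.3°):
Solar declination: sin δ = sin ε · sin λ_s = sin 23.44° × sin 75.0° = 0.38423, so δ = +22.596°.
cos H₀ = −tan(-17.3°) tan(+22.596°) = 0.1296, H₀ = 1.4408 rad.
Bracket: H₀ sin φ sin δ + cos φ cos δ sin H₀ = 1.4408×-0.29737×0.38423 + 0.95476×0.92324×0.99156 = -0.164624 + 0.874033 = 0.709409.
Q̄ = (S₀/π) × [bracket] = (1361/π) × 0.709409 = 307.33 W/m².
Ratio Q̄_A / Q̄_B = 453.12 / 307.33 = 1.474.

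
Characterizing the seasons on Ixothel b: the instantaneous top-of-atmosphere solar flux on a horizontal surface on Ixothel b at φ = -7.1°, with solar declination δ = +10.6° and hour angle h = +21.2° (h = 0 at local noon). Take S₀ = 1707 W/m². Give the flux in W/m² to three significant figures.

1.51e+03 W/m²

cos θ_z = sin φ sin δ + cos φ cos δ cos h = -0.022737 + 0.909387 = 0.886650.
Flux = S₀ · cos θ_z = 1707 × 0.886650 = 1514 W/m².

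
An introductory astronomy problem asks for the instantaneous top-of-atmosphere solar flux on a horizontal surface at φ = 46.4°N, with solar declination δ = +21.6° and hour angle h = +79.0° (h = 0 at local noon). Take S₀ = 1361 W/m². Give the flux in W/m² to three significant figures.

cos θ_z = sin φ sin δ + cos φ cos δ cos h = 0.266585 + 0.122345 = 0.388930.
Flux = S₀ · cos θ_z = 1361 × 0.388930 = 529.3 W/m².

529 W/m²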